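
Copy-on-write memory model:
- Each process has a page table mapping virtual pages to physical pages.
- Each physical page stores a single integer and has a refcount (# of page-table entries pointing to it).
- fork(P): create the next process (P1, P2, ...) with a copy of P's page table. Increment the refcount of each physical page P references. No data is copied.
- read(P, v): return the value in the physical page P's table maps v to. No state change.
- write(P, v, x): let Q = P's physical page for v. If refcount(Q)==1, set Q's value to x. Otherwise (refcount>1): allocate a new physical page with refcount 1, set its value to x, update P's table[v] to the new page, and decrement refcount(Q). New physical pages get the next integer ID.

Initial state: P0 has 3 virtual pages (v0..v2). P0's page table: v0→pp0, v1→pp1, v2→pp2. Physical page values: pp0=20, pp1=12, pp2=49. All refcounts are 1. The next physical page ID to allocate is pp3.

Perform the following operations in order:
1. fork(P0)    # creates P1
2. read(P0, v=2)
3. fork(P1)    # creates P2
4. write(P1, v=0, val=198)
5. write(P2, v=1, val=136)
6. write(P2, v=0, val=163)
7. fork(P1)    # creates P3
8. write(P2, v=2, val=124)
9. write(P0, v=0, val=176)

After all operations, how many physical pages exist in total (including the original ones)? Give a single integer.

Answer: 7

Derivation:
Op 1: fork(P0) -> P1. 3 ppages; refcounts: pp0:2 pp1:2 pp2:2
Op 2: read(P0, v2) -> 49. No state change.
Op 3: fork(P1) -> P2. 3 ppages; refcounts: pp0:3 pp1:3 pp2:3
Op 4: write(P1, v0, 198). refcount(pp0)=3>1 -> COPY to pp3. 4 ppages; refcounts: pp0:2 pp1:3 pp2:3 pp3:1
Op 5: write(P2, v1, 136). refcount(pp1)=3>1 -> COPY to pp4. 5 ppages; refcounts: pp0:2 pp1:2 pp2:3 pp3:1 pp4:1
Op 6: write(P2, v0, 163). refcount(pp0)=2>1 -> COPY to pp5. 6 ppages; refcounts: pp0:1 pp1:2 pp2:3 pp3:1 pp4:1 pp5:1
Op 7: fork(P1) -> P3. 6 ppages; refcounts: pp0:1 pp1:3 pp2:4 pp3:2 pp4:1 pp5:1
Op 8: write(P2, v2, 124). refcount(pp2)=4>1 -> COPY to pp6. 7 ppages; refcounts: pp0:1 pp1:3 pp2:3 pp3:2 pp4:1 pp5:1 pp6:1
Op 9: write(P0, v0, 176). refcount(pp0)=1 -> write in place. 7 ppages; refcounts: pp0:1 pp1:3 pp2:3 pp3:2 pp4:1 pp5:1 pp6:1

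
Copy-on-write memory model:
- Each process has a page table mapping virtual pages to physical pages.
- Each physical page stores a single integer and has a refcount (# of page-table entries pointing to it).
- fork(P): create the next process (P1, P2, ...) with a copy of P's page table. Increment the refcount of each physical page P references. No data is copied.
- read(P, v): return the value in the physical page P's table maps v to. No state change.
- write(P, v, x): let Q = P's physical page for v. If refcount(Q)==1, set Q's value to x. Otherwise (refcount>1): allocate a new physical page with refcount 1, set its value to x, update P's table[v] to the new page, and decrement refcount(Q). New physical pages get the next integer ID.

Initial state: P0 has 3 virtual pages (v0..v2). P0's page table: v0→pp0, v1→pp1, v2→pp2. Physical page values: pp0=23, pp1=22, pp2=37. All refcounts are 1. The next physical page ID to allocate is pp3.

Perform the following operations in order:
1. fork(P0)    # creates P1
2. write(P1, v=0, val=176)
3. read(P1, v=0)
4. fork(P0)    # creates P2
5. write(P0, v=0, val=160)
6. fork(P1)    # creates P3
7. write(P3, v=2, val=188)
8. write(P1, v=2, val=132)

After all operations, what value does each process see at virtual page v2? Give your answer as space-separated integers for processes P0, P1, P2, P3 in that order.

Op 1: fork(P0) -> P1. 3 ppages; refcounts: pp0:2 pp1:2 pp2:2
Op 2: write(P1, v0, 176). refcount(pp0)=2>1 -> COPY to pp3. 4 ppages; refcounts: pp0:1 pp1:2 pp2:2 pp3:1
Op 3: read(P1, v0) -> 176. No state change.
Op 4: fork(P0) -> P2. 4 ppages; refcounts: pp0:2 pp1:3 pp2:3 pp3:1
Op 5: write(P0, v0, 160). refcount(pp0)=2>1 -> COPY to pp4. 5 ppages; refcounts: pp0:1 pp1:3 pp2:3 pp3:1 pp4:1
Op 6: fork(P1) -> P3. 5 ppages; refcounts: pp0:1 pp1:4 pp2:4 pp3:2 pp4:1
Op 7: write(P3, v2, 188). refcount(pp2)=4>1 -> COPY to pp5. 6 ppages; refcounts: pp0:1 pp1:4 pp2:3 pp3:2 pp4:1 pp5:1
Op 8: write(P1, v2, 132). refcount(pp2)=3>1 -> COPY to pp6. 7 ppages; refcounts: pp0:1 pp1:4 pp2:2 pp3:2 pp4:1 pp5:1 pp6:1
P0: v2 -> pp2 = 37
P1: v2 -> pp6 = 132
P2: v2 -> pp2 = 37
P3: v2 -> pp5 = 188

Answer: 37 132 37 188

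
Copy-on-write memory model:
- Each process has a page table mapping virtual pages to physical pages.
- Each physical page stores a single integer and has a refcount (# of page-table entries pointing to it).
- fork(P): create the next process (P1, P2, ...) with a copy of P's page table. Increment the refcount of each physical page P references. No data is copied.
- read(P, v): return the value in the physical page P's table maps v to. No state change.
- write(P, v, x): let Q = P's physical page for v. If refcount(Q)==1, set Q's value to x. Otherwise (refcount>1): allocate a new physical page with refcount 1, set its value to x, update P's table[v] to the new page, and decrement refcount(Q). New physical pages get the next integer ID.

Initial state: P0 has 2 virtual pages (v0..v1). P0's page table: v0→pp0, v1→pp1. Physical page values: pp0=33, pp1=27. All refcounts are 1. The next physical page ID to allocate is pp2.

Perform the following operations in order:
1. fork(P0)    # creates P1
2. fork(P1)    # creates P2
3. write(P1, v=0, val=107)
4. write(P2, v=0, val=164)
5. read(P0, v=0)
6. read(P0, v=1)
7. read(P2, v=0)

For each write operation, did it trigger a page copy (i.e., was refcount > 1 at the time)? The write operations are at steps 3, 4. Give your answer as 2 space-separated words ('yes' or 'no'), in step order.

Op 1: fork(P0) -> P1. 2 ppages; refcounts: pp0:2 pp1:2
Op 2: fork(P1) -> P2. 2 ppages; refcounts: pp0:3 pp1:3
Op 3: write(P1, v0, 107). refcount(pp0)=3>1 -> COPY to pp2. 3 ppages; refcounts: pp0:2 pp1:3 pp2:1
Op 4: write(P2, v0, 164). refcount(pp0)=2>1 -> COPY to pp3. 4 ppages; refcounts: pp0:1 pp1:3 pp2:1 pp3:1
Op 5: read(P0, v0) -> 33. No state change.
Op 6: read(P0, v1) -> 27. No state change.
Op 7: read(P2, v0) -> 164. No state change.

yes yes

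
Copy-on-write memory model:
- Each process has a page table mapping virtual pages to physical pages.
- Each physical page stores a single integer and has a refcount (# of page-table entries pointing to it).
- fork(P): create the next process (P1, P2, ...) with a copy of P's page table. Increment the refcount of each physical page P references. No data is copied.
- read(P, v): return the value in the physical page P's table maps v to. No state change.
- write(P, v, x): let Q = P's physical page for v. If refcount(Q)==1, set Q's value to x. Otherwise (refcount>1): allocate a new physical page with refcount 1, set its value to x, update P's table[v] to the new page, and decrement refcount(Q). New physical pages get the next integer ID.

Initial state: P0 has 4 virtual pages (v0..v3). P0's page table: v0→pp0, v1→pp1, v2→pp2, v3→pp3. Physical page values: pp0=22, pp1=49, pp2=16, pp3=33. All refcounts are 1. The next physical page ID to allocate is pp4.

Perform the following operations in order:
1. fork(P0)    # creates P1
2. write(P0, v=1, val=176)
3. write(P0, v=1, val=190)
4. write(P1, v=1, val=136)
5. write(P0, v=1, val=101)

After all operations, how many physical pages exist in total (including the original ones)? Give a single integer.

Answer: 5

Derivation:
Op 1: fork(P0) -> P1. 4 ppages; refcounts: pp0:2 pp1:2 pp2:2 pp3:2
Op 2: write(P0, v1, 176). refcount(pp1)=2>1 -> COPY to pp4. 5 ppages; refcounts: pp0:2 pp1:1 pp2:2 pp3:2 pp4:1
Op 3: write(P0, v1, 190). refcount(pp4)=1 -> write in place. 5 ppages; refcounts: pp0:2 pp1:1 pp2:2 pp3:2 pp4:1
Op 4: write(P1, v1, 136). refcount(pp1)=1 -> write in place. 5 ppages; refcounts: pp0:2 pp1:1 pp2:2 pp3:2 pp4:1
Op 5: write(P0, v1, 101). refcount(pp4)=1 -> write in place. 5 ppages; refcounts: pp0:2 pp1:1 pp2:2 pp3:2 pp4:1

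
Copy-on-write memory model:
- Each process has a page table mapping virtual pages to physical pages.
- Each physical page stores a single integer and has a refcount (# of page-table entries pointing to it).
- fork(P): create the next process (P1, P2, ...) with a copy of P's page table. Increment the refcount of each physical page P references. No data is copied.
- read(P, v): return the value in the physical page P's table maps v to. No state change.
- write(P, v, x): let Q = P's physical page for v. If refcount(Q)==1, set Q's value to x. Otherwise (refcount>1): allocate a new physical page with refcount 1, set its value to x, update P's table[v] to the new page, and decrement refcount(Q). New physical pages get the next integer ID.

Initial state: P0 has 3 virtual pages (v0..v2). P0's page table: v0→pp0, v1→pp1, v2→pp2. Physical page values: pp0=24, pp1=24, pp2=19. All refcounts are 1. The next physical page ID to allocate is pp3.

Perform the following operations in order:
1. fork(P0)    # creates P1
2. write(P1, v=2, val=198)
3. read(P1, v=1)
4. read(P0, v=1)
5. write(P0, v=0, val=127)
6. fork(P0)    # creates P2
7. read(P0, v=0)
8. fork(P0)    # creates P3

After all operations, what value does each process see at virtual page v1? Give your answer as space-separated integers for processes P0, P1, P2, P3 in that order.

Op 1: fork(P0) -> P1. 3 ppages; refcounts: pp0:2 pp1:2 pp2:2
Op 2: write(P1, v2, 198). refcount(pp2)=2>1 -> COPY to pp3. 4 ppages; refcounts: pp0:2 pp1:2 pp2:1 pp3:1
Op 3: read(P1, v1) -> 24. No state change.
Op 4: read(P0, v1) -> 24. No state change.
Op 5: write(P0, v0, 127). refcount(pp0)=2>1 -> COPY to pp4. 5 ppages; refcounts: pp0:1 pp1:2 pp2:1 pp3:1 pp4:1
Op 6: fork(P0) -> P2. 5 ppages; refcounts: pp0:1 pp1:3 pp2:2 pp3:1 pp4:2
Op 7: read(P0, v0) -> 127. No state change.
Op 8: fork(P0) -> P3. 5 ppages; refcounts: pp0:1 pp1:4 pp2:3 pp3:1 pp4:3
P0: v1 -> pp1 = 24
P1: v1 -> pp1 = 24
P2: v1 -> pp1 = 24
P3: v1 -> pp1 = 24

Answer: 24 24 24 24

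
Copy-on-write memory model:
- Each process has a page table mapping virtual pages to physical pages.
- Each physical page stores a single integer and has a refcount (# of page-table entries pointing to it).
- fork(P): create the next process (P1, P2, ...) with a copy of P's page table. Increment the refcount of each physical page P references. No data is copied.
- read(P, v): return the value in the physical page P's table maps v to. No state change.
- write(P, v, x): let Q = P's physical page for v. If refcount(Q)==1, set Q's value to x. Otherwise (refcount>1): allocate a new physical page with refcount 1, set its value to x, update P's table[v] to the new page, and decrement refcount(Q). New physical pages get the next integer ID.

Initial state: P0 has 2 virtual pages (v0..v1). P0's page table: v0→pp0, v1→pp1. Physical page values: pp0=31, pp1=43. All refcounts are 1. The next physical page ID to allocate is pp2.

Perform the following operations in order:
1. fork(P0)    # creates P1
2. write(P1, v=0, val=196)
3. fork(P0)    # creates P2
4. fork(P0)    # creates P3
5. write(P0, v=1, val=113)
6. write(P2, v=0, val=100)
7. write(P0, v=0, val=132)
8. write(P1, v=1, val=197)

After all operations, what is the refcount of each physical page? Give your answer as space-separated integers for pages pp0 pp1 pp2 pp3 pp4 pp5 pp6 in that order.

Op 1: fork(P0) -> P1. 2 ppages; refcounts: pp0:2 pp1:2
Op 2: write(P1, v0, 196). refcount(pp0)=2>1 -> COPY to pp2. 3 ppages; refcounts: pp0:1 pp1:2 pp2:1
Op 3: fork(P0) -> P2. 3 ppages; refcounts: pp0:2 pp1:3 pp2:1
Op 4: fork(P0) -> P3. 3 ppages; refcounts: pp0:3 pp1:4 pp2:1
Op 5: write(P0, v1, 113). refcount(pp1)=4>1 -> COPY to pp3. 4 ppages; refcounts: pp0:3 pp1:3 pp2:1 pp3:1
Op 6: write(P2, v0, 100). refcount(pp0)=3>1 -> COPY to pp4. 5 ppages; refcounts: pp0:2 pp1:3 pp2:1 pp3:1 pp4:1
Op 7: write(P0, v0, 132). refcount(pp0)=2>1 -> COPY to pp5. 6 ppages; refcounts: pp0:1 pp1:3 pp2:1 pp3:1 pp4:1 pp5:1
Op 8: write(P1, v1, 197). refcount(pp1)=3>1 -> COPY to pp6. 7 ppages; refcounts: pp0:1 pp1:2 pp2:1 pp3:1 pp4:1 pp5:1 pp6:1

Answer: 1 2 1 1 1 1 1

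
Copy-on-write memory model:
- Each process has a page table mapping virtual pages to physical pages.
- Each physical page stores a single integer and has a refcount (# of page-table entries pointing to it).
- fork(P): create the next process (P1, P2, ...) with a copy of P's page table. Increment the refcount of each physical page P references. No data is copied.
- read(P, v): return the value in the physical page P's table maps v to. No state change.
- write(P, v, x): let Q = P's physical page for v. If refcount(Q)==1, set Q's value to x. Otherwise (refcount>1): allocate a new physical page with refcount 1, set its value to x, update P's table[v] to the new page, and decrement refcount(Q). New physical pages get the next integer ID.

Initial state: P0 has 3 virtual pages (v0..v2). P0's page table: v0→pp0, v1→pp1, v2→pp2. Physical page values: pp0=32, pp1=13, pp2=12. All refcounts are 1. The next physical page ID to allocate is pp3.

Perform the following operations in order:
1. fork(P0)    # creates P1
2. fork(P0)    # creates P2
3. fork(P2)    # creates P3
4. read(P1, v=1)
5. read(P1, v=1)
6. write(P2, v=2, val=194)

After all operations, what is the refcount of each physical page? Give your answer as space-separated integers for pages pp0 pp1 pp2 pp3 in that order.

Answer: 4 4 3 1

Derivation:
Op 1: fork(P0) -> P1. 3 ppages; refcounts: pp0:2 pp1:2 pp2:2
Op 2: fork(P0) -> P2. 3 ppages; refcounts: pp0:3 pp1:3 pp2:3
Op 3: fork(P2) -> P3. 3 ppages; refcounts: pp0:4 pp1:4 pp2:4
Op 4: read(P1, v1) -> 13. No state change.
Op 5: read(P1, v1) -> 13. No state change.
Op 6: write(P2, v2, 194). refcount(pp2)=4>1 -> COPY to pp3. 4 ppages; refcounts: pp0:4 pp1:4 pp2:3 pp3:1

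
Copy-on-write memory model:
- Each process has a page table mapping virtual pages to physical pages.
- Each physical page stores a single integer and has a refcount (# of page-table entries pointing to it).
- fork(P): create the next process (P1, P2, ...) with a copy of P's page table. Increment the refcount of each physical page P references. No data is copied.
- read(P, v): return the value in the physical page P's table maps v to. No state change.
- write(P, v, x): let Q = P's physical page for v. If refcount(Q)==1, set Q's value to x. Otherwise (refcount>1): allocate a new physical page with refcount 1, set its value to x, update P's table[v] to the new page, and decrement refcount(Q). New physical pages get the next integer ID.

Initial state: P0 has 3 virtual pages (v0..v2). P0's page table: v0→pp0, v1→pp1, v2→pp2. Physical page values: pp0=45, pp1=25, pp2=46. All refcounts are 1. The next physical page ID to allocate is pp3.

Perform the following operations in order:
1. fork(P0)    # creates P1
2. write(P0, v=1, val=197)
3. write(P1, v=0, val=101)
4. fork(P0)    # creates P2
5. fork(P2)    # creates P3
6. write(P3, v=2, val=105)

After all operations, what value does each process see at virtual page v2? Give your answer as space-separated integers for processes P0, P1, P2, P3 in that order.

Op 1: fork(P0) -> P1. 3 ppages; refcounts: pp0:2 pp1:2 pp2:2
Op 2: write(P0, v1, 197). refcount(pp1)=2>1 -> COPY to pp3. 4 ppages; refcounts: pp0:2 pp1:1 pp2:2 pp3:1
Op 3: write(P1, v0, 101). refcount(pp0)=2>1 -> COPY to pp4. 5 ppages; refcounts: pp0:1 pp1:1 pp2:2 pp3:1 pp4:1
Op 4: fork(P0) -> P2. 5 ppages; refcounts: pp0:2 pp1:1 pp2:3 pp3:2 pp4:1
Op 5: fork(P2) -> P3. 5 ppages; refcounts: pp0:3 pp1:1 pp2:4 pp3:3 pp4:1
Op 6: write(P3, v2, 105). refcount(pp2)=4>1 -> COPY to pp5. 6 ppages; refcounts: pp0:3 pp1:1 pp2:3 pp3:3 pp4:1 pp5:1
P0: v2 -> pp2 = 46
P1: v2 -> pp2 = 46
P2: v2 -> pp2 = 46
P3: v2 -> pp5 = 105

Answer: 46 46 46 105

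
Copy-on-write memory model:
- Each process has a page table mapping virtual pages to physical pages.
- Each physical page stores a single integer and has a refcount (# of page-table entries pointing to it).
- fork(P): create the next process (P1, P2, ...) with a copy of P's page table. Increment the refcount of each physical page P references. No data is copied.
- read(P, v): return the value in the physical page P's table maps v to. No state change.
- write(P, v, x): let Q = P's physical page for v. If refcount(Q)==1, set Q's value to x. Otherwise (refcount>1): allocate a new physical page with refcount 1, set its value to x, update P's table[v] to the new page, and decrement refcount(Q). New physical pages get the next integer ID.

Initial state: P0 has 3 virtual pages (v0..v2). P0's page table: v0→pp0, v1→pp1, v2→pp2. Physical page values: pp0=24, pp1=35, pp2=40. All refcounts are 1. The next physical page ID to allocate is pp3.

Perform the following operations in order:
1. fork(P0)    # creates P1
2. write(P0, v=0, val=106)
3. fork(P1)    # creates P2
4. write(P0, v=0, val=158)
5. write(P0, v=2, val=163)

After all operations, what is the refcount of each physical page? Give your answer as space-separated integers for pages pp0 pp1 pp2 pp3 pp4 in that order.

Op 1: fork(P0) -> P1. 3 ppages; refcounts: pp0:2 pp1:2 pp2:2
Op 2: write(P0, v0, 106). refcount(pp0)=2>1 -> COPY to pp3. 4 ppages; refcounts: pp0:1 pp1:2 pp2:2 pp3:1
Op 3: fork(P1) -> P2. 4 ppages; refcounts: pp0:2 pp1:3 pp2:3 pp3:1
Op 4: write(P0, v0, 158). refcount(pp3)=1 -> write in place. 4 ppages; refcounts: pp0:2 pp1:3 pp2:3 pp3:1
Op 5: write(P0, v2, 163). refcount(pp2)=3>1 -> COPY to pp4. 5 ppages; refcounts: pp0:2 pp1:3 pp2:2 pp3:1 pp4:1

Answer: 2 3 2 1 1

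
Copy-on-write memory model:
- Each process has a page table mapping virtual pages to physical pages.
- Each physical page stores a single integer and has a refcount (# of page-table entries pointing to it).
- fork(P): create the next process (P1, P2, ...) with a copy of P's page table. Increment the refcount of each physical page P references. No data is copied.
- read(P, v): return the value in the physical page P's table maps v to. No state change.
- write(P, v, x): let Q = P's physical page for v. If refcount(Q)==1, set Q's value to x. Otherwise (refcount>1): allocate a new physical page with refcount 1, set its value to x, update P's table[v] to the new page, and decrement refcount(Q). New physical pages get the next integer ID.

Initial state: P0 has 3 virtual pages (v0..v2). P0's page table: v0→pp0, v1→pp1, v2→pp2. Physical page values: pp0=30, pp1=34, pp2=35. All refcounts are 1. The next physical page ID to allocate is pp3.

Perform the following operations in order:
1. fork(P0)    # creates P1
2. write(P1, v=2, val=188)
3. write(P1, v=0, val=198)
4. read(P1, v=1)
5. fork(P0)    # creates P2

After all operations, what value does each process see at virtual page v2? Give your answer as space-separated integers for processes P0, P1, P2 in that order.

Answer: 35 188 35

Derivation:
Op 1: fork(P0) -> P1. 3 ppages; refcounts: pp0:2 pp1:2 pp2:2
Op 2: write(P1, v2, 188). refcount(pp2)=2>1 -> COPY to pp3. 4 ppages; refcounts: pp0:2 pp1:2 pp2:1 pp3:1
Op 3: write(P1, v0, 198). refcount(pp0)=2>1 -> COPY to pp4. 5 ppages; refcounts: pp0:1 pp1:2 pp2:1 pp3:1 pp4:1
Op 4: read(P1, v1) -> 34. No state change.
Op 5: fork(P0) -> P2. 5 ppages; refcounts: pp0:2 pp1:3 pp2:2 pp3:1 pp4:1
P0: v2 -> pp2 = 35
P1: v2 -> pp3 = 188
P2: v2 -> pp2 = 35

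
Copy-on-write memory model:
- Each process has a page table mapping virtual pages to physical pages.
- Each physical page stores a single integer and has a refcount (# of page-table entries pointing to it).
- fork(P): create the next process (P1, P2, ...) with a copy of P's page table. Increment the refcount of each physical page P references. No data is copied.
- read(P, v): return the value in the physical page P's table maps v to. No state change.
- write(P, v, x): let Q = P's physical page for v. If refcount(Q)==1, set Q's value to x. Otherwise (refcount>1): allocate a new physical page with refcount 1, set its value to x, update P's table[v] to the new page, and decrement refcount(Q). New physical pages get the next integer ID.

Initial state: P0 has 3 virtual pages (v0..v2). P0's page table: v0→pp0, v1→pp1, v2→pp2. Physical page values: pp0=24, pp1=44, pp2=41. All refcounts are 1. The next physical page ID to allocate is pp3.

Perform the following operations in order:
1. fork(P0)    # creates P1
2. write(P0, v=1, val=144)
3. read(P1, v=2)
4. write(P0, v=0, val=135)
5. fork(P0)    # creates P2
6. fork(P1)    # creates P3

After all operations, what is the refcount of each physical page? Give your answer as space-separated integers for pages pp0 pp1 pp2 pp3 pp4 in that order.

Answer: 2 2 4 2 2

Derivation:
Op 1: fork(P0) -> P1. 3 ppages; refcounts: pp0:2 pp1:2 pp2:2
Op 2: write(P0, v1, 144). refcount(pp1)=2>1 -> COPY to pp3. 4 ppages; refcounts: pp0:2 pp1:1 pp2:2 pp3:1
Op 3: read(P1, v2) -> 41. No state change.
Op 4: write(P0, v0, 135). refcount(pp0)=2>1 -> COPY to pp4. 5 ppages; refcounts: pp0:1 pp1:1 pp2:2 pp3:1 pp4:1
Op 5: fork(P0) -> P2. 5 ppages; refcounts: pp0:1 pp1:1 pp2:3 pp3:2 pp4:2
Op 6: fork(P1) -> P3. 5 ppages; refcounts: pp0:2 pp1:2 pp2:4 pp3:2 pp4:2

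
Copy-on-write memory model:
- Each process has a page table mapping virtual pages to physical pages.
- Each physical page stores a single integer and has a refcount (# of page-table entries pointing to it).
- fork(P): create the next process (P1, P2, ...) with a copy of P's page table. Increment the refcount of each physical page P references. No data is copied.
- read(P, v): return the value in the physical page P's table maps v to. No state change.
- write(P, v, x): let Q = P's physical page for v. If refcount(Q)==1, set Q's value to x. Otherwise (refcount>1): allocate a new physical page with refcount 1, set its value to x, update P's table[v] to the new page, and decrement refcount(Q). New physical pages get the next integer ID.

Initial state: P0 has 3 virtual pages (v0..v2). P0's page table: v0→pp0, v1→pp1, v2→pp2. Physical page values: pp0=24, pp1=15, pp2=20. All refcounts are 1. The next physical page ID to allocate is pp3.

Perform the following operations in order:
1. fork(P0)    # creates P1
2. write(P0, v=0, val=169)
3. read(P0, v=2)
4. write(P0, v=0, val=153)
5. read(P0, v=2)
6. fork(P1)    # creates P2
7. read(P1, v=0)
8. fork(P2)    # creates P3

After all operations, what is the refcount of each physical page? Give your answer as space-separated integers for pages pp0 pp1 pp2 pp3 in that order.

Op 1: fork(P0) -> P1. 3 ppages; refcounts: pp0:2 pp1:2 pp2:2
Op 2: write(P0, v0, 169). refcount(pp0)=2>1 -> COPY to pp3. 4 ppages; refcounts: pp0:1 pp1:2 pp2:2 pp3:1
Op 3: read(P0, v2) -> 20. No state change.
Op 4: write(P0, v0, 153). refcount(pp3)=1 -> write in place. 4 ppages; refcounts: pp0:1 pp1:2 pp2:2 pp3:1
Op 5: read(P0, v2) -> 20. No state change.
Op 6: fork(P1) -> P2. 4 ppages; refcounts: pp0:2 pp1:3 pp2:3 pp3:1
Op 7: read(P1, v0) -> 24. No state change.
Op 8: fork(P2) -> P3. 4 ppages; refcounts: pp0:3 pp1:4 pp2:4 pp3:1

Answer: 3 4 4 1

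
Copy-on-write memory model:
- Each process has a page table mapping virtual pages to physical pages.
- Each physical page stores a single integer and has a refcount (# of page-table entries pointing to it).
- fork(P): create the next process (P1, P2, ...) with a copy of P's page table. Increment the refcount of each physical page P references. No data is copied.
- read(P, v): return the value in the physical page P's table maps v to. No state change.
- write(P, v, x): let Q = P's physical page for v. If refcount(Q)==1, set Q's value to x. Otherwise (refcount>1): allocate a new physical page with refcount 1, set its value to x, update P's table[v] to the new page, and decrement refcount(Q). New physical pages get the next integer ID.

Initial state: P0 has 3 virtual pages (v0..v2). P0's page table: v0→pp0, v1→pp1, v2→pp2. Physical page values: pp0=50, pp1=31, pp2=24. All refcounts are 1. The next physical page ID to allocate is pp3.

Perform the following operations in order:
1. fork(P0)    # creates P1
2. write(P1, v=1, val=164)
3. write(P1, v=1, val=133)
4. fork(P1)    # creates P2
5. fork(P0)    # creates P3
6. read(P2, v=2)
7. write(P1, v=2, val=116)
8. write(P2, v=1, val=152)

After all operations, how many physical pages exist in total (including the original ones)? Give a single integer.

Answer: 6

Derivation:
Op 1: fork(P0) -> P1. 3 ppages; refcounts: pp0:2 pp1:2 pp2:2
Op 2: write(P1, v1, 164). refcount(pp1)=2>1 -> COPY to pp3. 4 ppages; refcounts: pp0:2 pp1:1 pp2:2 pp3:1
Op 3: write(P1, v1, 133). refcount(pp3)=1 -> write in place. 4 ppages; refcounts: pp0:2 pp1:1 pp2:2 pp3:1
Op 4: fork(P1) -> P2. 4 ppages; refcounts: pp0:3 pp1:1 pp2:3 pp3:2
Op 5: fork(P0) -> P3. 4 ppages; refcounts: pp0:4 pp1:2 pp2:4 pp3:2
Op 6: read(P2, v2) -> 24. No state change.
Op 7: write(P1, v2, 116). refcount(pp2)=4>1 -> COPY to pp4. 5 ppages; refcounts: pp0:4 pp1:2 pp2:3 pp3:2 pp4:1
Op 8: write(P2, v1, 152). refcount(pp3)=2>1 -> COPY to pp5. 6 ppages; refcounts: pp0:4 pp1:2 pp2:3 pp3:1 pp4:1 pp5:1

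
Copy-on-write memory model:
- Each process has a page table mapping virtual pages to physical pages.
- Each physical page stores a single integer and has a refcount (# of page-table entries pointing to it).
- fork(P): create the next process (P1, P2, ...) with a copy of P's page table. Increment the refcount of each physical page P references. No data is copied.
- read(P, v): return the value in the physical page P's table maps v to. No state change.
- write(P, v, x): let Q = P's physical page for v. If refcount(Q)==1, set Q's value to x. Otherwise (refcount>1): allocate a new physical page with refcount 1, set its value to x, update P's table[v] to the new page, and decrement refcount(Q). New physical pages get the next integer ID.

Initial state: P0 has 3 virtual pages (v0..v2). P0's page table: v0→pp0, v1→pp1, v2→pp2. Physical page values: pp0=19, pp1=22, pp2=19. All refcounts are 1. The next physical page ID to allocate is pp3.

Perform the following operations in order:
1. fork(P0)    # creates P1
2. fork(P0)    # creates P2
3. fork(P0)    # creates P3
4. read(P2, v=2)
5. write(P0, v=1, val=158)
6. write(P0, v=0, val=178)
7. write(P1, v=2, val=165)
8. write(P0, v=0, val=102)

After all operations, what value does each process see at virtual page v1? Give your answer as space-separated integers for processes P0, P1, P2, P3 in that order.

Answer: 158 22 22 22

Derivation:
Op 1: fork(P0) -> P1. 3 ppages; refcounts: pp0:2 pp1:2 pp2:2
Op 2: fork(P0) -> P2. 3 ppages; refcounts: pp0:3 pp1:3 pp2:3
Op 3: fork(P0) -> P3. 3 ppages; refcounts: pp0:4 pp1:4 pp2:4
Op 4: read(P2, v2) -> 19. No state change.
Op 5: write(P0, v1, 158). refcount(pp1)=4>1 -> COPY to pp3. 4 ppages; refcounts: pp0:4 pp1:3 pp2:4 pp3:1
Op 6: write(P0, v0, 178). refcount(pp0)=4>1 -> COPY to pp4. 5 ppages; refcounts: pp0:3 pp1:3 pp2:4 pp3:1 pp4:1
Op 7: write(P1, v2, 165). refcount(pp2)=4>1 -> COPY to pp5. 6 ppages; refcounts: pp0:3 pp1:3 pp2:3 pp3:1 pp4:1 pp5:1
Op 8: write(P0, v0, 102). refcount(pp4)=1 -> write in place. 6 ppages; refcounts: pp0:3 pp1:3 pp2:3 pp3:1 pp4:1 pp5:1
P0: v1 -> pp3 = 158
P1: v1 -> pp1 = 22
P2: v1 -> pp1 = 22
P3: v1 -> pp1 = 22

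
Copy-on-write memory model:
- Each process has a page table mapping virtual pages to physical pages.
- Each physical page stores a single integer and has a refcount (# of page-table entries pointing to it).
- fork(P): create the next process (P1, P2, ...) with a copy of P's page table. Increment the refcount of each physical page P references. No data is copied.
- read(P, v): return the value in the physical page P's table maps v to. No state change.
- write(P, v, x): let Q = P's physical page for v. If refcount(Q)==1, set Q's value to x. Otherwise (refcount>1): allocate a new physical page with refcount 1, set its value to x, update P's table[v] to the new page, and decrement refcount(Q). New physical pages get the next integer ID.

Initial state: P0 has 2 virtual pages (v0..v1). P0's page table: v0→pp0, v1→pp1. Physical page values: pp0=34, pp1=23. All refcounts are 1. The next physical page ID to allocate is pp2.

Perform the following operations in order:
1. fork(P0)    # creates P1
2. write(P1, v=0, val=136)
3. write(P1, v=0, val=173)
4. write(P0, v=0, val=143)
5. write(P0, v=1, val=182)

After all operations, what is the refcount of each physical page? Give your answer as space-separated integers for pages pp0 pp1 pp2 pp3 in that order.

Op 1: fork(P0) -> P1. 2 ppages; refcounts: pp0:2 pp1:2
Op 2: write(P1, v0, 136). refcount(pp0)=2>1 -> COPY to pp2. 3 ppages; refcounts: pp0:1 pp1:2 pp2:1
Op 3: write(P1, v0, 173). refcount(pp2)=1 -> write in place. 3 ppages; refcounts: pp0:1 pp1:2 pp2:1
Op 4: write(P0, v0, 143). refcount(pp0)=1 -> write in place. 3 ppages; refcounts: pp0:1 pp1:2 pp2:1
Op 5: write(P0, v1, 182). refcount(pp1)=2>1 -> COPY to pp3. 4 ppages; refcounts: pp0:1 pp1:1 pp2:1 pp3:1

Answer: 1 1 1 1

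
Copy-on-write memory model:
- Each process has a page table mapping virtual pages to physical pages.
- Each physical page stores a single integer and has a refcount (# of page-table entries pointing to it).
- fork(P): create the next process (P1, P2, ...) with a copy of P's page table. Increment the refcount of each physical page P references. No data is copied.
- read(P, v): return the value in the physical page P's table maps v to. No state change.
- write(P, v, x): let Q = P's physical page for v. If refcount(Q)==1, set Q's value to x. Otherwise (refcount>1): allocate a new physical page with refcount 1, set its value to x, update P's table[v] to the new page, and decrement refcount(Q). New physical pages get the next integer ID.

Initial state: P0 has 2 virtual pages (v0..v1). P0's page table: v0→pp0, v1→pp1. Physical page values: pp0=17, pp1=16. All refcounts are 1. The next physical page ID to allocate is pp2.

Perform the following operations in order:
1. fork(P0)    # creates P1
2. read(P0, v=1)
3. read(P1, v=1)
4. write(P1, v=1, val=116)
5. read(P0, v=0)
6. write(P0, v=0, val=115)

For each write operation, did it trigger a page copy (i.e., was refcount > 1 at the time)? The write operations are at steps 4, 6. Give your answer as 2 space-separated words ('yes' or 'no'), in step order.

Op 1: fork(P0) -> P1. 2 ppages; refcounts: pp0:2 pp1:2
Op 2: read(P0, v1) -> 16. No state change.
Op 3: read(P1, v1) -> 16. No state change.
Op 4: write(P1, v1, 116). refcount(pp1)=2>1 -> COPY to pp2. 3 ppages; refcounts: pp0:2 pp1:1 pp2:1
Op 5: read(P0, v0) -> 17. No state change.
Op 6: write(P0, v0, 115). refcount(pp0)=2>1 -> COPY to pp3. 4 ppages; refcounts: pp0:1 pp1:1 pp2:1 pp3:1

yes yes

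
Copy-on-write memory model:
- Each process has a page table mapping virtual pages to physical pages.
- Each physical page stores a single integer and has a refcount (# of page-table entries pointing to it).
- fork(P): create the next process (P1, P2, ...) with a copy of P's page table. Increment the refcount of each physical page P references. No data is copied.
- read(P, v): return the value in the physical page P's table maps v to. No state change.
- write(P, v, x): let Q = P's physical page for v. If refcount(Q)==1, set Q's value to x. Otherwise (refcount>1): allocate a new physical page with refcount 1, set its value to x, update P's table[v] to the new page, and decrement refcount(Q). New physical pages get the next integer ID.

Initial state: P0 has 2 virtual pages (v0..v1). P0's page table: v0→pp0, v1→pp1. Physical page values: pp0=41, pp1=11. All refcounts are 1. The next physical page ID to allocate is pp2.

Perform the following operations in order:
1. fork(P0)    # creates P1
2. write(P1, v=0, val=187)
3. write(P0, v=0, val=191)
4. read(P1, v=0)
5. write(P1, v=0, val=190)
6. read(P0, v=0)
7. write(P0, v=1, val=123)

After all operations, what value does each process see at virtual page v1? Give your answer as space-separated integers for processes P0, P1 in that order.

Answer: 123 11

Derivation:
Op 1: fork(P0) -> P1. 2 ppages; refcounts: pp0:2 pp1:2
Op 2: write(P1, v0, 187). refcount(pp0)=2>1 -> COPY to pp2. 3 ppages; refcounts: pp0:1 pp1:2 pp2:1
Op 3: write(P0, v0, 191). refcount(pp0)=1 -> write in place. 3 ppages; refcounts: pp0:1 pp1:2 pp2:1
Op 4: read(P1, v0) -> 187. No state change.
Op 5: write(P1, v0, 190). refcount(pp2)=1 -> write in place. 3 ppages; refcounts: pp0:1 pp1:2 pp2:1
Op 6: read(P0, v0) -> 191. No state change.
Op 7: write(P0, v1, 123). refcount(pp1)=2>1 -> COPY to pp3. 4 ppages; refcounts: pp0:1 pp1:1 pp2:1 pp3:1
P0: v1 -> pp3 = 123
P1: v1 -> pp1 = 11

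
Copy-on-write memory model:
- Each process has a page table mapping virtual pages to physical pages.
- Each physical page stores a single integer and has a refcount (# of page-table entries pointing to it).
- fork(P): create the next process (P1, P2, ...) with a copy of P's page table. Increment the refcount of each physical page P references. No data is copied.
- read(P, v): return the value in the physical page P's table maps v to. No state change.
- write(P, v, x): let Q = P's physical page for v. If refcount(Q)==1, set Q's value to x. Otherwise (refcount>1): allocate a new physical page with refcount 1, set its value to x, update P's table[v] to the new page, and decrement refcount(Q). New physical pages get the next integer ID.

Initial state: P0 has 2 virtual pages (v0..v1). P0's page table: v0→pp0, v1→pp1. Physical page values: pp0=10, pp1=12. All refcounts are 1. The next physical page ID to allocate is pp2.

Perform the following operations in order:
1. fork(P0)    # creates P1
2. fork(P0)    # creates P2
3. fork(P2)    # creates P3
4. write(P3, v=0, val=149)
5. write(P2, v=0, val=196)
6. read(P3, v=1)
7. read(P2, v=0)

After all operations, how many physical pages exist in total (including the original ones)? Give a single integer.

Answer: 4

Derivation:
Op 1: fork(P0) -> P1. 2 ppages; refcounts: pp0:2 pp1:2
Op 2: fork(P0) -> P2. 2 ppages; refcounts: pp0:3 pp1:3
Op 3: fork(P2) -> P3. 2 ppages; refcounts: pp0:4 pp1:4
Op 4: write(P3, v0, 149). refcount(pp0)=4>1 -> COPY to pp2. 3 ppages; refcounts: pp0:3 pp1:4 pp2:1
Op 5: write(P2, v0, 196). refcount(pp0)=3>1 -> COPY to pp3. 4 ppages; refcounts: pp0:2 pp1:4 pp2:1 pp3:1
Op 6: read(P3, v1) -> 12. No state change.
Op 7: read(P2, v0) -> 196. No state change.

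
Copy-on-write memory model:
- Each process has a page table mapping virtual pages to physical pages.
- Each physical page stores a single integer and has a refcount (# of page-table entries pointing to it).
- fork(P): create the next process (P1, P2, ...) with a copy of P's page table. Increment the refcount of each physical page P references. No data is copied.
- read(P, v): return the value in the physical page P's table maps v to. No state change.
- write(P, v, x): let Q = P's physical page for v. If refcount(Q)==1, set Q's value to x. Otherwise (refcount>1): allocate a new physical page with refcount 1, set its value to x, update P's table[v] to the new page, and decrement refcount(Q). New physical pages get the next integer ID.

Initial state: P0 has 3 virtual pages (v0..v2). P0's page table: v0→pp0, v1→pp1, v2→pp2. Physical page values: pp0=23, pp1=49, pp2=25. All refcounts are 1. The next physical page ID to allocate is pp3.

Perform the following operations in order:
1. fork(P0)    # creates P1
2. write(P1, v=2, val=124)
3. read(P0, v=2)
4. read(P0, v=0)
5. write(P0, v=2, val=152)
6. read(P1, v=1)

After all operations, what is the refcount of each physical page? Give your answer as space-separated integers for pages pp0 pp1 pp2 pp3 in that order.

Op 1: fork(P0) -> P1. 3 ppages; refcounts: pp0:2 pp1:2 pp2:2
Op 2: write(P1, v2, 124). refcount(pp2)=2>1 -> COPY to pp3. 4 ppages; refcounts: pp0:2 pp1:2 pp2:1 pp3:1
Op 3: read(P0, v2) -> 25. No state change.
Op 4: read(P0, v0) -> 23. No state change.
Op 5: write(P0, v2, 152). refcount(pp2)=1 -> write in place. 4 ppages; refcounts: pp0:2 pp1:2 pp2:1 pp3:1
Op 6: read(P1, v1) -> 49. No state change.

Answer: 2 2 1 1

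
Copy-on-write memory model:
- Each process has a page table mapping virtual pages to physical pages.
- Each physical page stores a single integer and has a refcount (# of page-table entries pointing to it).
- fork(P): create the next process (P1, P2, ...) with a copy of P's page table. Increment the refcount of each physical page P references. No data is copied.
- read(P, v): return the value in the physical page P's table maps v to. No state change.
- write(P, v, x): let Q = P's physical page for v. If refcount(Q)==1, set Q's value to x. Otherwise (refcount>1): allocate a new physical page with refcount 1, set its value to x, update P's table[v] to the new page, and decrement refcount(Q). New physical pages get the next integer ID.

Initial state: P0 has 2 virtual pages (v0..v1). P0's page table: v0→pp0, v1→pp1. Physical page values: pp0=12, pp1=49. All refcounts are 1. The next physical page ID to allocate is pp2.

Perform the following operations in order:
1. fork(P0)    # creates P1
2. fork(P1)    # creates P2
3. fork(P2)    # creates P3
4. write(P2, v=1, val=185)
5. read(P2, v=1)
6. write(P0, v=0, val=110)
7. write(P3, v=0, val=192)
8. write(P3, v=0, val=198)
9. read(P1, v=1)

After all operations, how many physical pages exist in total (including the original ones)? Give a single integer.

Op 1: fork(P0) -> P1. 2 ppages; refcounts: pp0:2 pp1:2
Op 2: fork(P1) -> P2. 2 ppages; refcounts: pp0:3 pp1:3
Op 3: fork(P2) -> P3. 2 ppages; refcounts: pp0:4 pp1:4
Op 4: write(P2, v1, 185). refcount(pp1)=4>1 -> COPY to pp2. 3 ppages; refcounts: pp0:4 pp1:3 pp2:1
Op 5: read(P2, v1) -> 185. No state change.
Op 6: write(P0, v0, 110). refcount(pp0)=4>1 -> COPY to pp3. 4 ppages; refcounts: pp0:3 pp1:3 pp2:1 pp3:1
Op 7: write(P3, v0, 192). refcount(pp0)=3>1 -> COPY to pp4. 5 ppages; refcounts: pp0:2 pp1:3 pp2:1 pp3:1 pp4:1
Op 8: write(P3, v0, 198). refcount(pp4)=1 -> write in place. 5 ppages; refcounts: pp0:2 pp1:3 pp2:1 pp3:1 pp4:1
Op 9: read(P1, v1) -> 49. No state change.

Answer: 5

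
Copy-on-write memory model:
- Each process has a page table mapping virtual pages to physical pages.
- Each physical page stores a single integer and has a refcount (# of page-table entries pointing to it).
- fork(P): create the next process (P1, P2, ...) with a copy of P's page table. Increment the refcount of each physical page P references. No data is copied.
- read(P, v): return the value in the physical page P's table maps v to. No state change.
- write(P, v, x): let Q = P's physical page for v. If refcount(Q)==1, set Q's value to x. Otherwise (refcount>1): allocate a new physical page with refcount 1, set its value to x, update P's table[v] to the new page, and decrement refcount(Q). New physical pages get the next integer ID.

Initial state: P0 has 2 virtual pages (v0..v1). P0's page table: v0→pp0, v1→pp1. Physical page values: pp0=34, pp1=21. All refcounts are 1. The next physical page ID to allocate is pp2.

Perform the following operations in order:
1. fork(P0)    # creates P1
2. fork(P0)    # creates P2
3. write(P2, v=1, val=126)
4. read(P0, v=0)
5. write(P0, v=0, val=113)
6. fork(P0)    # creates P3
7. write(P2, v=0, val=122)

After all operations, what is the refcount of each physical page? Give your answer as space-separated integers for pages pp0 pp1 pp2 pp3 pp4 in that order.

Answer: 1 3 1 2 1

Derivation:
Op 1: fork(P0) -> P1. 2 ppages; refcounts: pp0:2 pp1:2
Op 2: fork(P0) -> P2. 2 ppages; refcounts: pp0:3 pp1:3
Op 3: write(P2, v1, 126). refcount(pp1)=3>1 -> COPY to pp2. 3 ppages; refcounts: pp0:3 pp1:2 pp2:1
Op 4: read(P0, v0) -> 34. No state change.
Op 5: write(P0, v0, 113). refcount(pp0)=3>1 -> COPY to pp3. 4 ppages; refcounts: pp0:2 pp1:2 pp2:1 pp3:1
Op 6: fork(P0) -> P3. 4 ppages; refcounts: pp0:2 pp1:3 pp2:1 pp3:2
Op 7: write(P2, v0, 122). refcount(pp0)=2>1 -> COPY to pp4. 5 ppages; refcounts: pp0:1 pp1:3 pp2:1 pp3:2 pp4:1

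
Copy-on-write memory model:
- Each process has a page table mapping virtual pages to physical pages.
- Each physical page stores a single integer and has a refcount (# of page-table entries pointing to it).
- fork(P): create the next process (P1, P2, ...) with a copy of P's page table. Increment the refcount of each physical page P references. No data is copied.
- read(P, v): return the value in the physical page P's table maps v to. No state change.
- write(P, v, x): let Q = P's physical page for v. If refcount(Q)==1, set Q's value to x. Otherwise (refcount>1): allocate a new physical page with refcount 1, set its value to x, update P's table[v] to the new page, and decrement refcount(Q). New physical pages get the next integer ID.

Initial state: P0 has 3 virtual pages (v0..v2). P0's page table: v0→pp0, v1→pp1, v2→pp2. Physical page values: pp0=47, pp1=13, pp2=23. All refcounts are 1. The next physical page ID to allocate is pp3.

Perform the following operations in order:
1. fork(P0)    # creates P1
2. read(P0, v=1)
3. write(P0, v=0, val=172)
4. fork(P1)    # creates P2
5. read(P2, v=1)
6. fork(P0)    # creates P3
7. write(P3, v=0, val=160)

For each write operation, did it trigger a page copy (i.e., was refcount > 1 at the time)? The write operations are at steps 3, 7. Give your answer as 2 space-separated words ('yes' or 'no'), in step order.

Op 1: fork(P0) -> P1. 3 ppages; refcounts: pp0:2 pp1:2 pp2:2
Op 2: read(P0, v1) -> 13. No state change.
Op 3: write(P0, v0, 172). refcount(pp0)=2>1 -> COPY to pp3. 4 ppages; refcounts: pp0:1 pp1:2 pp2:2 pp3:1
Op 4: fork(P1) -> P2. 4 ppages; refcounts: pp0:2 pp1:3 pp2:3 pp3:1
Op 5: read(P2, v1) -> 13. No state change.
Op 6: fork(P0) -> P3. 4 ppages; refcounts: pp0:2 pp1:4 pp2:4 pp3:2
Op 7: write(P3, v0, 160). refcount(pp3)=2>1 -> COPY to pp4. 5 ppages; refcounts: pp0:2 pp1:4 pp2:4 pp3:1 pp4:1

yes yes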